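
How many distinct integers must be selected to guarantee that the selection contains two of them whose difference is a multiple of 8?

9

Integers whose pairwise differences are multiples of 8 are exactly those sharing a remainder mod 8. The 8 residue classes mod 8 are the pigeonholes.
With 8 integers one could put 1 in each residue class and have no class reach 2.
The 9th integer pushes some class to 2, so 8·1 + 1 = 9.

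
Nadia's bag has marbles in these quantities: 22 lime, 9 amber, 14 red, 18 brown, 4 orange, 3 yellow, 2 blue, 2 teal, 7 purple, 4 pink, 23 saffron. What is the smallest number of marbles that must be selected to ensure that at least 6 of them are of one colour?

The 11 colours are the holes; the marbles drawn are the pigeons.
To avoid 6 of any one colour, the worst case takes at most 5 of each colour, or every marble of a colour that has fewer than 5.
That gives 5 + 5 + 5 + 5 + 4 + 3 + 2 + 2 + 5 + 4 + 5 = 45 marbles with no colour reaching 6.
The next marble forces some colour to 6, so 45 + 1 = 46.

46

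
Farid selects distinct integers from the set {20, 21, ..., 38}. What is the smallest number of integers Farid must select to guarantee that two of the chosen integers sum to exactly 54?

Group the elements by complementary pair {x, 54−x}: {20,34}, {21,33}, {22,32}, …, giving 7 two-element pairs, the single value 27 (it cannot pair with itself since the integers are distinct), and 4 integers whose partner 54−x falls outside [20,38].
By the pigeonhole principle, treating each of those 12 groups as a pigeonhole, one can pick one integer per group — 12 integers — with no two summing to 54.
The 13th integer lands in an occupied pair, forcing a sum of 54.

13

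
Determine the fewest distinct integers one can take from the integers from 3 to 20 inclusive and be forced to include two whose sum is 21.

11

Group the elements by complementary pair {x, 21−x}: {3,18}, {4,17}, {5,16}, …, giving 8 two-element pairs and 2 integers whose partner 21−x falls outside [3,20].
Treating each of those 10 groups as a pigeonhole, one can pick one integer per group — 10 integers — with no two summing to 21.
The 11th integer lands in an occupied pair, forcing a sum of 21.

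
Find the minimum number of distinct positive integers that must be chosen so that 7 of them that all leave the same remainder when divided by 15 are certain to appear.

91

The 15 residue classes mod 15 are the pigeonholes.
With 90 integers one could put 6 in each residue class and have no class reach 7.
The 91st integer pushes some class to 7, so 15·6 + 1 = 91.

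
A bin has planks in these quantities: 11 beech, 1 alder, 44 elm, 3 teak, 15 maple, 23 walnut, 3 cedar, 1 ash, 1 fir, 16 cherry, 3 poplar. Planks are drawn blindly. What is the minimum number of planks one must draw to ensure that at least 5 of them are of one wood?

33

An adversary could hand out at most 4 planks per wood (6 woods run out sooner): 4 + 1 + 4 + 3 + 4 + 4 + 3 + 1 + 1 + 4 + 3 = 32 planks and still no wood has 5.
One more plank lands in a wood already at 4, so 33 draws are enough and 32 are not.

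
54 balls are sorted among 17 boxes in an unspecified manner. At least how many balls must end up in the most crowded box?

4

The 17 boxes are the holes and the 54 balls are the pigeons.
If every box held at most 3 balls, the total would be at most 17 × 3 = 51, which is less than 54.
So some box holds at least ⌈54/17⌉ = 4 balls.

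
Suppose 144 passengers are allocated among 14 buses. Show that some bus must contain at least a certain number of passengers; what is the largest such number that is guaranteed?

11

The 14 buses are the holes and the 144 passengers are the pigeons.
If every bus held at most 10 passengers, the total would be at most 14 × 10 = 140, which is less than 144.
So some bus holds at least ⌈144/14⌉ = 11 passengers.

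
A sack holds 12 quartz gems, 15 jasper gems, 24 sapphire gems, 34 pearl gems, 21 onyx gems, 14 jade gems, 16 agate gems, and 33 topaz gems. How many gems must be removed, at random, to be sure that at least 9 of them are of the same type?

65

Put each drawn gem into a box by type. The largest draw with every box below 9 takes min(count, 8) from each type.
Σ min(cᵢ, 8) = 8 + 8 + 8 + 8 + 8 + 8 + 8 + 8 = 64.
Draw number 64 + 1 = 65 must push one box to 9.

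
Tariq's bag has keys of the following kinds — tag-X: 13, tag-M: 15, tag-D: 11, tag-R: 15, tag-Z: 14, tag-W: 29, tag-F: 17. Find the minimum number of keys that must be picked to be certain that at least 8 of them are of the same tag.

50

The 7 tags are the holes; the keys drawn are the pigeons.
To avoid 8 of any one tag, the worst case takes at most 7 of each tag.
That gives 7 + 7 + 7 + 7 + 7 + 7 + 7 = 49 keys with no tag reaching 8.
The next key forces some tag to 8, so 49 + 1 = 50.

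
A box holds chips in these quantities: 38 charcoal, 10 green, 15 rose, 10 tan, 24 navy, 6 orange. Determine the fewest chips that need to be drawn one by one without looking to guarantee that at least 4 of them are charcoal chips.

In the worst case for collecting charcoal chips, every non-charcoal chip comes out first.
There are 10 + 15 + 10 + 24 + 6 = 65 non-charcoal chips altogether.
After those, each further chip must be charcoal, so 65 + 4 = 69 draws guarantee 4 charcoal chips.

69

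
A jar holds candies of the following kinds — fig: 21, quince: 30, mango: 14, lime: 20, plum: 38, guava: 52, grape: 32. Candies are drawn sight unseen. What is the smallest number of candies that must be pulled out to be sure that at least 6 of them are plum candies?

175

In the worst case for collecting plum candies, every non-plum candy comes out first.
There are 21 + 30 + 14 + 20 + 52 + 32 = 169 non-plum candies altogether.
After those, each further candy must be plum, so 169 + 6 = 175 draws guarantee 6 plum candies.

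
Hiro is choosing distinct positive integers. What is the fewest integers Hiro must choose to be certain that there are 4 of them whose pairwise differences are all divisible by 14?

Integers whose pairwise differences are multiples of 14 are exactly those sharing a remainder mod 14. By pigeonhole, the 14 residue classes mod 14 are the pigeonholes.
With 42 integers one could put 3 in each residue class and have no class reach 4.
The 43rd integer pushes some class to 4, so 14·3 + 1 = 43.

43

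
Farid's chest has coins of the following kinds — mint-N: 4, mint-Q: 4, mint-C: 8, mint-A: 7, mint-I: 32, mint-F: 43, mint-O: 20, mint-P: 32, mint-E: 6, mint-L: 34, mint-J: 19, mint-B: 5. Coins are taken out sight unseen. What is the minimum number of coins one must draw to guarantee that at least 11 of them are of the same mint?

An adversary could hand out at most 10 coins per mint (6 mints run out sooner): 4 + 4 + 8 + 7 + 10 + 10 + 10 + 10 + 6 + 10 + 10 + 5 = 94 coins and still no mint has 11.
By pigeonhole, one more coin lands in a mint already at 10, so 95 draws are enough and 94 are not.

95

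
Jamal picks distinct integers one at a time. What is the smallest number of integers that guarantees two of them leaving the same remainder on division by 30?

The 30 residue classes mod 30 are the pigeonholes.
With 30 integers one could put 1 in each residue class and have no class reach 2.
The 31st integer pushes some class to 2, so 30·1 + 1 = 31.

31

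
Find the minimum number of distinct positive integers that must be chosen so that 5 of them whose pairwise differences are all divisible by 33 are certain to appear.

Integers whose pairwise differences are multiples of 33 are exactly those sharing a remainder mod 33. Pigeonhole: the 33 residue classes mod 33 are the pigeonholes.
With 132 integers one could put 4 in each residue class and have no class reach 5.
The 133rd integer pushes some class to 5, so 33·4 + 1 = 133.

133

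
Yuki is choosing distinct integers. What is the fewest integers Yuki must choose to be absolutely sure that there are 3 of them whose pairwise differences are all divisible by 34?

69

Integers whose pairwise differences are multiples of 34 are exactly those sharing a remainder mod 34. Pigeonhole: the 34 residue classes mod 34 are the pigeonholes.
With 68 integers one could put 2 in each residue class and have no class reach 3.
The 69th integer pushes some class to 3, so 34·2 + 1 = 69.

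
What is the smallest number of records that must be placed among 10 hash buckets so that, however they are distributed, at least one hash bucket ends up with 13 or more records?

With 120 records one could put exactly 12 in each of the 10 hash buckets, and no hash bucket would reach 13.
One more record must land in a hash bucket that already has 12, giving it 13.
So 10 × 12 + 1 = 121 records are required.

121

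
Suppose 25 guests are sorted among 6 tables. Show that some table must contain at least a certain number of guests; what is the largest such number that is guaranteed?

5

The 6 tables are the holes and the 25 guests are the pigeons.
If every table held at most 4 guests, the total would be at most 6 × 4 = 24, which is less than 25.
So some table holds at least ⌈25/6⌉ = 5 guests.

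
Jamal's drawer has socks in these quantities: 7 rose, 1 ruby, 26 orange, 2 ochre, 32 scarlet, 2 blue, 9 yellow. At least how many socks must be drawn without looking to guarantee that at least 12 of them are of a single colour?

Pigeonhole: the 7 colours are the holes; the socks drawn are the pigeons.
To avoid 12 of any one colour, the worst case takes at most 11 of each colour, or every sock of a colour that has fewer than 11.
That gives 7 + 1 + 11 + 2 + 11 + 2 + 9 = 43 socks with no colour reaching 12.
The next sock forces some colour to 12, so 43 + 1 = 44.

44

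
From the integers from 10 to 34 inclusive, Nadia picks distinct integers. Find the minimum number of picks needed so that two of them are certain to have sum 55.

Two chosen integers sum to 55 exactly when both halves of some pair {x, 55−x} with 21 ≤ x ≤ 55−x ≤ 34 are chosen — 7 such pairs.
The remaining 11 elements (those with no distinct partner in range) can never complete a 55-sum, so the worst case takes all of them and one from each pair: 11 + 7 = 18.
By pigeonhole, the 19th integer has to be the second member of some pair, so 18 + 1 = 19.

19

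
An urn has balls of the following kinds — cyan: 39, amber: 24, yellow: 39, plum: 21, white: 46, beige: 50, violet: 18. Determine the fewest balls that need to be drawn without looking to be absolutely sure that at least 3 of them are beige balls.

In the worst case for collecting beige balls, every non-beige ball comes out first.
There are 39 + 24 + 39 + 21 + 46 + 18 = 187 non-beige balls altogether.
After those, each further ball must be beige, so 187 + 3 = 190 draws guarantee 3 beige balls.

190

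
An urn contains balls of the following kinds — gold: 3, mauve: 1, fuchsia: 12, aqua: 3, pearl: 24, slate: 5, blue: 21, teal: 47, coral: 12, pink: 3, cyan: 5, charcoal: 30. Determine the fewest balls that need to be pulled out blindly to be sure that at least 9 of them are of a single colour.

Pigeonhole: put each drawn ball into a box by colour. The largest draw with every box below 9 takes min(count, 8) from each colour; colours with fewer than 8 contribute all they have.
Σ min(cᵢ, 8) = 3 + 1 + 8 + 3 + 8 + 5 + 8 + 8 + 8 + 3 + 5 + 8 = 68.
Draw number 68 + 1 = 69 must push one box to 9.

69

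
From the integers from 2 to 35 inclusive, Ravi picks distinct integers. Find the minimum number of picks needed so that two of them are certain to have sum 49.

24

A set avoiding the sum 49 can contain at most one of each pair {x, 49−x}, plus the 12 elements whose complement lies outside the range.
The integers 2, …, 24 (23 of them) are such a set: any two sum to at least 2+3 = 5 and at most 23+24 = 47 < 49.
Any 24th integer completes one of the 11 pairs, so 24 choices force a sum of 49.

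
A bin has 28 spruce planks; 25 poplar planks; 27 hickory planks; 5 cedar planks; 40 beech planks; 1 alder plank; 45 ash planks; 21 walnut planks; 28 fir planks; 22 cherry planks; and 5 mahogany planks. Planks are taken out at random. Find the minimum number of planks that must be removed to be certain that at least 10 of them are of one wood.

84

By pigeonhole, put each drawn plank into a box by wood. The largest draw with every box below 10 takes min(count, 9) from each wood; woods with fewer than 9 contribute all they have.
Σ min(cᵢ, 9) = 9 + 9 + 9 + 5 + 9 + 1 + 9 + 9 + 9 + 9 + 5 = 83.
Draw number 83 + 1 = 84 must push one box to 10.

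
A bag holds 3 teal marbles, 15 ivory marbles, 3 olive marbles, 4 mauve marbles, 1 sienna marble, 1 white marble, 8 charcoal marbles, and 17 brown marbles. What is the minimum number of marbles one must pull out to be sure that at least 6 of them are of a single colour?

28

The 8 colours are the holes; the marbles drawn are the pigeons.
To avoid 6 of any one colour, the worst case takes at most 5 of each colour, or every marble of a colour that has fewer than 5.
That gives 3 + 5 + 3 + 4 + 1 + 1 + 5 + 5 = 27 marbles with no colour reaching 6.
The next marble forces some colour to 6, so 27 + 1 = 28.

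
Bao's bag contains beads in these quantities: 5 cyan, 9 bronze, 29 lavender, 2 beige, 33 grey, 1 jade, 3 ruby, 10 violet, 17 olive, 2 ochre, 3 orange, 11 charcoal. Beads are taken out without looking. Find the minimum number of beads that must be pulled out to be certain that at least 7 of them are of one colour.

53

An adversary could hand out at most 6 beads per colour (6 colours run out sooner): 5 + 6 + 6 + 2 + 6 + 1 + 3 + 6 + 6 + 2 + 3 + 6 = 52 beads and still no colour has 7.
Pigeonhole: one more bead lands in a colour already at 6, so 53 draws are enough and 52 are not.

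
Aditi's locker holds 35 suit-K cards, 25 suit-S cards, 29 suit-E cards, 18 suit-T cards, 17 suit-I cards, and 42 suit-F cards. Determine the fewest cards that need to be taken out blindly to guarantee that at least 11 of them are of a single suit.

61

Pigeonhole: put each drawn card into a box by suit. The largest draw with every box below 11 takes min(count, 10) from each suit.
Σ min(cᵢ, 10) = 10 + 10 + 10 + 10 + 10 + 10 = 60.
Draw number 60 + 1 = 61 must push one box to 11.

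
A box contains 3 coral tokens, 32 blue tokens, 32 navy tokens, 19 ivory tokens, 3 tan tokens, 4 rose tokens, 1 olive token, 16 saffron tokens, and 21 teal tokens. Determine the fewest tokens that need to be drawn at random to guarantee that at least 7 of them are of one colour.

An adversary could hand out at most 6 tokens per colour (4 colours run out sooner): 3 + 6 + 6 + 6 + 3 + 4 + 1 + 6 + 6 = 41 tokens and still no colour has 7.
By the pigeonhole principle, one more token lands in a colour already at 6, so 42 draws are enough and 41 are not.

42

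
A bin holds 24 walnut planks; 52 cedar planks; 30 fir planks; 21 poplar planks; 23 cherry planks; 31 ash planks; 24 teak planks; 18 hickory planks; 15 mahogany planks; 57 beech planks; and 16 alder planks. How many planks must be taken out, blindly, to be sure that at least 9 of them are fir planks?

In the worst case for collecting fir planks, every non-fir plank comes out first.
There are 24 + 52 + 21 + 23 + 31 + 24 + 18 + 15 + 57 + 16 = 281 non-fir planks altogether.
After those, each further plank must be fir, so 281 + 9 = 290 draws guarantee 9 fir planks.

290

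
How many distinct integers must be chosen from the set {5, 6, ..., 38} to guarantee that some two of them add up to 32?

24

Two chosen integers sum to 32 exactly when both halves of some pair {x, 32−x} with 5 ≤ x ≤ 32−x ≤ 27 are chosen — 11 such pairs.
The remaining 12 elements (those with no distinct partner in range) can never complete a 32-sum, so the worst case takes all of them and one from each pair: 12 + 11 = 23.
Pigeonhole: the 24th integer has to be the second member of some pair, so 23 + 1 = 24.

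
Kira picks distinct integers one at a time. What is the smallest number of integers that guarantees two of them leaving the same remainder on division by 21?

By pigeonhole, the 21 residue classes mod 21 are the pigeonholes.
With 21 integers one could put 1 in each residue class and have no class reach 2.
The 22nd integer pushes some class to 2, so 21·1 + 1 = 22.

22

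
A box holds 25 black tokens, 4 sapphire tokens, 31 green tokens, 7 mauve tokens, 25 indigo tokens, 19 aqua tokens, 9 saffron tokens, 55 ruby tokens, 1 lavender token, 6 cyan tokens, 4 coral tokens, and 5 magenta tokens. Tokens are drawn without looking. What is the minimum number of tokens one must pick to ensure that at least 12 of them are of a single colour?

An adversary could hand out at most 11 tokens per colour (7 colours run out sooner): 11 + 4 + 11 + 7 + 11 + 11 + 9 + 11 + 1 + 6 + 4 + 5 = 91 tokens and still no colour has 12.
By pigeonhole, one more token lands in a colour already at 11, so 92 draws are enough and 91 are not.

92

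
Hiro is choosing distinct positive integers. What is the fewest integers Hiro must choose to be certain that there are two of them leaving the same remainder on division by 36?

37

The 36 residue classes mod 36 are the pigeonholes.
With 36 integers one could put 1 in each residue class and have no class reach 2.
The 37th integer pushes some class to 2, so 36·1 + 1 = 37.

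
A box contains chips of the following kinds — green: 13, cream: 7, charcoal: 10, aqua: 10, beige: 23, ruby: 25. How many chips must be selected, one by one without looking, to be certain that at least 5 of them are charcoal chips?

In the worst case for collecting charcoal chips, every non-charcoal chip comes out first.
There are 13 + 7 + 10 + 23 + 25 = 78 non-charcoal chips altogether.
After those, each further chip must be charcoal, so 78 + 5 = 83 draws guarantee 5 charcoal chips.

83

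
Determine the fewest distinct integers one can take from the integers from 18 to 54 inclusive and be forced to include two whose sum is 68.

22

Two chosen integers sum to 68 exactly when both halves of some pair {x, 68−x} with 18 ≤ x ≤ 68−x ≤ 50 are chosen — 16 such pairs.
The remaining 5 elements (those with no distinct partner in range) can never complete a 68-sum, so the worst case takes all of them and one from each pair: 5 + 16 = 21.
Pigeonhole: the 22nd integer has to be the second member of some pair, so 21 + 1 = 22.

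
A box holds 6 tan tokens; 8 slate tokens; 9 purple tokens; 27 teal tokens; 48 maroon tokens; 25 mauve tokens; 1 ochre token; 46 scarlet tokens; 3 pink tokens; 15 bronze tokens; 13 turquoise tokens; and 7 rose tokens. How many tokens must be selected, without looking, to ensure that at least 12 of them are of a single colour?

An adversary could hand out at most 11 tokens per colour (6 colours run out sooner): 6 + 8 + 9 + 11 + 11 + 11 + 1 + 11 + 3 + 11 + 11 + 7 = 100 tokens and still no colour has 12.
One more token lands in a colour already at 11, so 101 draws are enough and 100 are not.

101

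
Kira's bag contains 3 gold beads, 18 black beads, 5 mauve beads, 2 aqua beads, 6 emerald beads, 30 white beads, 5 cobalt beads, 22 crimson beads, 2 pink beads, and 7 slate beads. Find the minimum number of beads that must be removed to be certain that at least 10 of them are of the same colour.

By the pigeonhole principle, put each drawn bead into a box by colour. The largest draw with every box below 10 takes min(count, 9) from each colour; colours with fewer than 9 contribute all they have.
Σ min(cᵢ, 9) = 3 + 9 + 5 + 2 + 6 + 9 + 5 + 9 + 2 + 7 = 57.
Draw number 57 + 1 = 58 must push one box to 10.

58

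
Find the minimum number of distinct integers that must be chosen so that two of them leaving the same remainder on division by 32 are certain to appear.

33

The 32 residue classes mod 32 are the pigeonholes.
With 32 integers one could put 1 in each residue class and have no class reach 2.
The 33rd integer pushes some class to 2, so 32·1 + 1 = 33.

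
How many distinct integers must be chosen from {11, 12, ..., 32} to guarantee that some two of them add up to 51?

16

Two chosen integers sum to 51 exactly when both halves of some pair {x, 51−x} with 19 ≤ x ≤ 51−x ≤ 32 are chosen — 7 such pairs.
The remaining 8 elements (those with no distinct partner in range) can never complete a 51-sum, so the worst case takes all of them and one from each pair: 8 + 7 = 15.
Pigeonhole: the 16th integer has to be the second member of some pair, so 15 + 1 = 16.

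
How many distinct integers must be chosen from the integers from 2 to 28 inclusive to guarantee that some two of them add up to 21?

Group the elements by complementary pair {x, 21−x}: {2,19}, {3,18}, {4,17}, …, giving 9 two-element pairs and 9 integers whose partner 21−x falls outside [2,28].
By pigeonhole, treating each of those 18 groups as a pigeonhole, one can pick one integer per group — 18 integers — with no two summing to 21.
The 19th integer lands in an occupied pair, forcing a sum of 21.

19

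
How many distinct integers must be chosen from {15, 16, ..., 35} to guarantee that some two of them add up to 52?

Two chosen integers sum to 52 exactly when both halves of some pair {x, 52−x} with 17 ≤ x ≤ 52−x ≤ 35 are chosen — 9 such pairs.
The remaining 3 elements (those with no distinct partner in range) can never complete a 52-sum, so the worst case takes all of them and one from each pair: 3 + 9 = 12.
By the pigeonhole principle, the 13th integer has to be the second member of some pair, so 12 + 1 = 13.

13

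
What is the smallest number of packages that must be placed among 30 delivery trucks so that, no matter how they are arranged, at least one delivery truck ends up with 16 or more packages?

451

With 450 packages one could put exactly 15 in each of the 30 delivery trucks, and no delivery truck would reach 16.
One more package must land in a delivery truck that already has 15, giving it 16.
So 30 × 15 + 1 = 451 packages are required.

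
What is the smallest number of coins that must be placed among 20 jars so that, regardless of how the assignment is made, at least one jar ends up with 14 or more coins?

261

With 260 coins one could put exactly 13 in each of the 20 jars, and no jar would reach 14.
By pigeonhole, one more coin must land in a jar that already has 13, giving it 14.
So 20 × 13 + 1 = 261 coins are required.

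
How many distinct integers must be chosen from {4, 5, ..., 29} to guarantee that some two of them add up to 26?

18

Group the elements by complementary pair {x, 26−x}: {4,22}, {5,21}, {6,20}, …, giving 9 two-element pairs, the single value 13 (it cannot pair with itself since the integers are distinct), and 7 integers whose partner 26−x falls outside [4,29].
Pigeonhole: treating each of those 17 groups as a pigeonhole, one can pick one integer per group — 17 integers — with no two summing to 26.
The 18th integer lands in an occupied pair, forcing a sum of 26.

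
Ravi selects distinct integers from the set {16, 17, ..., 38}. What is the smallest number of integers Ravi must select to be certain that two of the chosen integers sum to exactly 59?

A set avoiding the sum 59 can contain at most one of each pair {x, 59−x}, plus the 5 elements whose complement lies outside the range.
The integers 16, …, 29 (14 of them) are such a set: any two sum to at least 16+17 = 33 and at most 28+29 = 57 < 59.
Any 15th integer completes one of the 9 pairs, so 15 choices force a sum of 59.

15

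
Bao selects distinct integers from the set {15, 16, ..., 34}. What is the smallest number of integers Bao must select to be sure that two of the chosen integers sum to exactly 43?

A set avoiding the sum 43 can contain at most one of each pair {x, 43−x}, plus the 6 elements whose complement lies outside the range.
The integers 22, …, 34 (13 of them) are such a set: any two sum to at least 22+23 = 45 > 43.
Any 14th integer completes one of the 7 pairs, so 14 choices force a sum of 43.

14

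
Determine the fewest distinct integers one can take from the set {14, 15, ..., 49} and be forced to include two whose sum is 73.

Two chosen integers sum to 73 exactly when both halves of some pair {x, 73−x} with 24 ≤ x ≤ 73−x ≤ 49 are chosen — 13 such pairs.
The remaining 10 elements (those with no distinct partner in range) can never complete a 73-sum, so the worst case takes all of them and one from each pair: 10 + 13 = 23.
By the pigeonhole principle, the 24th integer has to be the second member of some pair, so 23 + 1 = 24.

24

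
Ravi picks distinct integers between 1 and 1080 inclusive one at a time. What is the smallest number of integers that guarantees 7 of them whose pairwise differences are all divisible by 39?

235

Integers whose pairwise differences are multiples of 39 are exactly those sharing a remainder mod 39. The 39 residue classes mod 39 are the pigeonholes.
With 234 integers one could put 6 in each residue class and have no class reach 7.
The 235th integer pushes some class to 7, so 39·6 + 1 = 235.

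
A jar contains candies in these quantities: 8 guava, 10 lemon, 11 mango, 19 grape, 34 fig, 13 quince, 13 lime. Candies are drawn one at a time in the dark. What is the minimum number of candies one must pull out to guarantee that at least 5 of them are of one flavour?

29

By the pigeonhole principle, the 7 flavours are the holes; the candies drawn are the pigeons.
To avoid 5 of any one flavour, the worst case takes at most 4 of each flavour.
That gives 4 + 4 + 4 + 4 + 4 + 4 + 4 = 28 candies with no flavour reaching 5.
The next candy forces some flavour to 5, so 28 + 1 = 29.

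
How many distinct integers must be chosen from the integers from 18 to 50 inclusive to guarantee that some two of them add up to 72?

Two chosen integers sum to 72 exactly when both halves of some pair {x, 72−x} with 22 ≤ x ≤ 72−x ≤ 50 are chosen — 14 such pairs.
The remaining 5 elements (those with no distinct partner in range) can never complete a 72-sum, so the worst case takes all of them and one from each pair: 5 + 14 = 19.
The 20th integer has to be the second member of some pair, so 19 + 1 = 20.

20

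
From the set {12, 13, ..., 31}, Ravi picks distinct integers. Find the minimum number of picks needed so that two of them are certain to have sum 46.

13

Two chosen integers sum to 46 exactly when both halves of some pair {x, 46−x} with 15 ≤ x ≤ 46−x ≤ 31 are chosen — 8 such pairs.
The remaining 4 elements (those with no distinct partner in range) can never complete a 46-sum, so the worst case takes all of them and one from each pair: 4 + 8 = 12.
The 13th integer has to be the second member of some pair, so 12 + 1 = 13.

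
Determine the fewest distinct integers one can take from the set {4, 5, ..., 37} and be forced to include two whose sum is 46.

21

A set avoiding the sum 46 can contain at most one of each pair {x, 46−x}, plus the 6 elements whose complement lies outside the range or equal to its own complement.
The integers 4, …, 23 (20 of them) are such a set: any two sum to at least 4+5 = 9 and at most 22+23 = 45 < 46.
Pigeonhole: any 21st integer completes one of the 14 pairs, so 21 choices force a sum of 46.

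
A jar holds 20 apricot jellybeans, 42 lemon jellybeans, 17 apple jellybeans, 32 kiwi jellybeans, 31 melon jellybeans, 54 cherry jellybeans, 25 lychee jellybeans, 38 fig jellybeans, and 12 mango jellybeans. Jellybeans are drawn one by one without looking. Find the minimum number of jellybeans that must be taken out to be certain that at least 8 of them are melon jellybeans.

248

In the worst case for collecting melon jellybeans, every non-melon jellybean comes out first.
There are 20 + 42 + 17 + 32 + 54 + 25 + 38 + 12 = 240 non-melon jellybeans altogether.
After those, each further jellybean must be melon, so 240 + 8 = 248 draws guarantee 8 melon jellybeans.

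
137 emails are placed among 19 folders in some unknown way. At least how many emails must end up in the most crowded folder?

8

The 19 folders are the holes and the 137 emails are the pigeons.
If every folder held at most 7 emails, the total would be at most 19 × 7 = 133, which is less than 137.
So some folder holds at least ⌈137/19⌉ = 8 emails.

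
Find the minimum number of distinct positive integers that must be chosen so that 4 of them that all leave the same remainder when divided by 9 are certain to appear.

Pigeonhole: the 9 residue classes mod 9 are the pigeonholes.
With 27 integers one could put 3 in each residue class and have no class reach 4.
The 28th integer pushes some class to 4, so 9·3 + 1 = 28.

28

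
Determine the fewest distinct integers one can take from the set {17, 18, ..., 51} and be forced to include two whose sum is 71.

A set avoiding the sum 71 can contain at most one of each pair {x, 71−x}, plus the 3 elements whose complement lies outside the range.
The integers 17, …, 35 (19 of them) are such a set: any two sum to at least 17+18 = 35 and at most 34+35 = 69 < 71.
Any 20th integer completes one of the 16 pairs, so 20 choices force a sum of 71.

20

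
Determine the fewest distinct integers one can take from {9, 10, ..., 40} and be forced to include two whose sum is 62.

24

Two chosen integers sum to 62 exactly when both halves of some pair {x, 62−x} with 22 ≤ x ≤ 62−x ≤ 40 are chosen — 9 such pairs.
The remaining 14 elements (those with no distinct partner in range) can never complete a 62-sum, so the worst case takes all of them and one from each pair: 14 + 9 = 23.
Pigeonhole: the 24th integer has to be the second member of some pair, so 23 + 1 = 24.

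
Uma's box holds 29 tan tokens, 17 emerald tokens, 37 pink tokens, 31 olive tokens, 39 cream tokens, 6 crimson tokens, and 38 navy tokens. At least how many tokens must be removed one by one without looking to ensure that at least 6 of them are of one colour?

36

Pigeonhole: the 7 colours are the holes; the tokens drawn are the pigeons.
To avoid 6 of any one colour, the worst case takes at most 5 of each colour.
That gives 5 + 5 + 5 + 5 + 5 + 5 + 5 = 35 tokens with no colour reaching 6.
The next token forces some colour to 6, so 35 + 1 = 36.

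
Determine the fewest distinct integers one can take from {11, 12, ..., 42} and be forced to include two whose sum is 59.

20

A set avoiding the sum 59 can contain at most one of each pair {x, 59−x}, plus the 6 elements whose complement lies outside the range.
The integers 11, …, 29 (19 of them) are such a set: any two sum to at least 11+12 = 23 and at most 28+29 = 57 < 59.
By pigeonhole, any 20th integer completes one of the 13 pairs, so 20 choices force a sum of 59.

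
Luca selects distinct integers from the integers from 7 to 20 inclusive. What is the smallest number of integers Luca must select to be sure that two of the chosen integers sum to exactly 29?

9

Two chosen integers sum to 29 exactly when both halves of some pair {x, 29−x} with 9 ≤ x ≤ 29−x ≤ 20 are chosen — 6 such pairs.
The remaining 2 elements (those with no distinct partner in range) can never complete a 29-sum, so the worst case takes all of them and one from each pair: 2 + 6 = 8.
Pigeonhole: the 9th integer has to be the second member of some pair, so 8 + 1 = 9.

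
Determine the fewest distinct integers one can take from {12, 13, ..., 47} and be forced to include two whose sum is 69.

Group the elements by complementary pair {x, 69−x}: {22,47}, {23,46}, {24,45}, …, giving 13 two-element pairs and 10 integers whose partner 69−x falls outside [12,47].
Pigeonhole: treating each of those 23 groups as a pigeonhole, one can pick one integer per group — 23 integers — with no two summing to 69.
The 24th integer lands in an occupied pair, forcing a sum of 69.

24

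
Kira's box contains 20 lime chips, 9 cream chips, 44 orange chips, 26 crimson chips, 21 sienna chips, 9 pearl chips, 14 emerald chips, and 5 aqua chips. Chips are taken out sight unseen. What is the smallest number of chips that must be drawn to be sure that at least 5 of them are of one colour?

33

The 8 colours are the holes; the chips drawn are the pigeons.
To avoid 5 of any one colour, the worst case takes at most 4 of each colour.
That gives 4 + 4 + 4 + 4 + 4 + 4 + 4 + 4 = 32 chips with no colour reaching 5.
The next chip forces some colour to 5, so 32 + 1 = 33.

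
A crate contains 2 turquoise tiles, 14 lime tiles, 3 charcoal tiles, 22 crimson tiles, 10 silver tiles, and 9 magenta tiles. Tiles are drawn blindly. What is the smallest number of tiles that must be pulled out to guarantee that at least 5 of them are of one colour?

22

Pigeonhole: the 6 colours are the holes; the tiles drawn are the pigeons.
To avoid 5 of any one colour, the worst case takes at most 4 of each colour, or every tile of a colour that has fewer than 4.
That gives 2 + 4 + 3 + 4 + 4 + 4 = 21 tiles with no colour reaching 5.
The next tile forces some colour to 5, so 21 + 1 = 22.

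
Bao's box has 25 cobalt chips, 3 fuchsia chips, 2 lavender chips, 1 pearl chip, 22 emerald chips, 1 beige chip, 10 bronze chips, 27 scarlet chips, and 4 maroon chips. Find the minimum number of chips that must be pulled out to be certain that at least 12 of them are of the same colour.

55

An adversary could hand out at most 11 chips per colour (6 colours run out sooner): 11 + 3 + 2 + 1 + 11 + 1 + 10 + 11 + 4 = 54 chips and still no colour has 12.
One more chip lands in a colour already at 11, so 55 draws are enough and 54 are not.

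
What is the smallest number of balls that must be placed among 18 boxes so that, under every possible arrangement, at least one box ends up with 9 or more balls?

With 144 balls one could put exactly 8 in each of the 18 boxes, and no box would reach 9.
One more ball must land in a box that already has 8, giving it 9.
So 18 × 8 + 1 = 145 balls are required.

145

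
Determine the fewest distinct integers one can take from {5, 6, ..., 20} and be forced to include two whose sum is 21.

11

Two chosen integers sum to 21 exactly when both halves of some pair {x, 21−x} with 5 ≤ x ≤ 21−x ≤ 16 are chosen — 6 such pairs.
The remaining 4 elements (those with no distinct partner in range) can never complete a 21-sum, so the worst case takes all of them and one from each pair: 4 + 6 = 10.
By pigeonhole, the 11th integer has to be the second member of some pair, so 10 + 1 = 11.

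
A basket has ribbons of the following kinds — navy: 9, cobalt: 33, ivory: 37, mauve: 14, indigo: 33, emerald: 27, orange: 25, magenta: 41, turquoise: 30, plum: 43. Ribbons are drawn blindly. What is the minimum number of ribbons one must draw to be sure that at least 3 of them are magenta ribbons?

254

In the worst case for collecting magenta ribbons, every non-magenta ribbon comes out first.
There are 9 + 33 + 37 + 14 + 33 + 27 + 25 + 30 + 43 = 251 non-magenta ribbons altogether.
After those, each further ribbon must be magenta, so 251 + 3 = 254 draws guarantee 3 magenta ribbons.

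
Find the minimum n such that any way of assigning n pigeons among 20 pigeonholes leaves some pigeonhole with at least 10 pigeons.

181

With 180 pigeons one could put exactly 9 in each of the 20 pigeonholes, and no pigeonhole would reach 10.
By the pigeonhole principle, one more pigeon must land in a pigeonhole that already has 9, giving it 10.
So 20 × 9 + 1 = 181 pigeons are required.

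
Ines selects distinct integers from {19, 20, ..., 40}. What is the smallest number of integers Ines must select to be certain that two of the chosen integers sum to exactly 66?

A set avoiding the sum 66 can contain at most one of each pair {x, 66−x}, plus the 8 elements whose complement lies outside the range or equal to its own complement.
The integers 19, …, 33 (15 of them) are such a set: any two sum to at least 19+20 = 39 and at most 32+33 = 65 < 66.
By pigeonhole, any 16th integer completes one of the 7 pairs, so 16 choices force a sum of 66.

16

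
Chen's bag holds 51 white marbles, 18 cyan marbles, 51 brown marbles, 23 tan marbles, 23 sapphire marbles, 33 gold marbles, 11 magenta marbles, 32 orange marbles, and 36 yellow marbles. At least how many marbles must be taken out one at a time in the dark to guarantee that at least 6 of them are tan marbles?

261

In the worst case for collecting tan marbles, every non-tan marble comes out first.
There are 51 + 18 + 51 + 23 + 33 + 11 + 32 + 36 = 255 non-tan marbles altogether.
After those, each further marble must be tan, so 255 + 6 = 261 draws guarantee 6 tan marbles.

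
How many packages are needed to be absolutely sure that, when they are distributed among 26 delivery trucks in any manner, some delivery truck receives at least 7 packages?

With 156 packages one could put exactly 6 in each of the 26 delivery trucks, and no delivery truck would reach 7.
By the pigeonhole principle, one more package must land in a delivery truck that already has 6, giving it 7.
So 26 × 6 + 1 = 157 packages are required.

157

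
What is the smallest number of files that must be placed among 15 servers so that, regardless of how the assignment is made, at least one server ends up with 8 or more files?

106

With 105 files one could put exactly 7 in each of the 15 servers, and no server would reach 8.
By the pigeonhole principle, one more file must land in a server that already has 7, giving it 8.
So 15 × 7 + 1 = 106 files are required.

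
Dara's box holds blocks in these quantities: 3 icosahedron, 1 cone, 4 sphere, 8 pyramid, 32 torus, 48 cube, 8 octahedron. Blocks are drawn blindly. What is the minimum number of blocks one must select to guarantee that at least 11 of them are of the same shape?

45

By pigeonhole, put each drawn block into a box by shape. The largest draw with every box below 11 takes min(count, 10) from each shape; shapes with fewer than 10 contribute all they have.
Σ min(cᵢ, 10) = 3 + 1 + 4 + 8 + 10 + 10 + 8 = 44.
Draw number 44 + 1 = 45 must push one box to 11.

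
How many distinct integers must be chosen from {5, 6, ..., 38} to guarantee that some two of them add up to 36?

22

Two chosen integers sum to 36 exactly when both halves of some pair {x, 36−x} with 5 ≤ x ≤ 36−x ≤ 31 are chosen — 13 such pairs.
The remaining 8 elements (those with no distinct partner in range) can never complete a 36-sum, so the worst case takes all of them and one from each pair: 8 + 13 = 21.
The 22nd integer has to be the second member of some pair, so 21 + 1 = 22.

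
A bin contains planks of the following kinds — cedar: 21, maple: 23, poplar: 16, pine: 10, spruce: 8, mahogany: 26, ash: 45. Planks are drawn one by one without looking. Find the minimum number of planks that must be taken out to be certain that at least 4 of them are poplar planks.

In the worst case for collecting poplar planks, every non-poplar plank comes out first.
There are 21 + 23 + 10 + 8 + 26 + 45 = 133 non-poplar planks altogether.
After those, each further plank must be poplar, so 133 + 4 = 137 draws guarantee 4 poplar planks.

137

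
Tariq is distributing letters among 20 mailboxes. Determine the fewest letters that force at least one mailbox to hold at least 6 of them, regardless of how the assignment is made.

With 100 letters one could put exactly 5 in each of the 20 mailboxes, and no mailbox would reach 6.
One more letter must land in a mailbox that already has 5, giving it 6.
So 20 × 5 + 1 = 101 letters are required.

101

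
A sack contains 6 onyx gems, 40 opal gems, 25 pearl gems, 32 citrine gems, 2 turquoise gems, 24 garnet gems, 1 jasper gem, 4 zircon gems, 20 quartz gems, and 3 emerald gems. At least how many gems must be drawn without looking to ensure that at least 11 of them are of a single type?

Put each drawn gem into a box by type. The largest draw with every box below 11 takes min(count, 10) from each type; types with fewer than 10 contribute all they have.
Σ min(cᵢ, 10) = 6 + 10 + 10 + 10 + 2 + 10 + 1 + 4 + 10 + 3 = 66.
Draw number 66 + 1 = 67 must push one box to 11.

67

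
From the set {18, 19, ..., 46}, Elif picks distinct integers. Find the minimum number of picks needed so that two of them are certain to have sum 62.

17

Two chosen integers sum to 62 exactly when both halves of some pair {x, 62−x} with 18 ≤ x ≤ 62−x ≤ 44 are chosen — 13 such pairs.
The remaining 3 elements (those with no distinct partner in range) can never complete a 62-sum, so the worst case takes all of them and one from each pair: 3 + 13 = 16.
By pigeonhole, the 17th integer has to be the second member of some pair, so 16 + 1 = 17.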